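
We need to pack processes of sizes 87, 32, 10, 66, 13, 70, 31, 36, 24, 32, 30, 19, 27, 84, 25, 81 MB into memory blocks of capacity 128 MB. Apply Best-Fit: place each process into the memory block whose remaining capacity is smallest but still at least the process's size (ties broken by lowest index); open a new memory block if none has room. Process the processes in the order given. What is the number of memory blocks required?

87 MB → memory block 1 (remaining 41 MB)
32 MB → memory block 1 (remaining 9 MB)
10 MB → memory block 2 (remaining 118 MB)
66 MB → memory block 2 (remaining 52 MB)
13 MB → memory block 2 (remaining 39 MB)
70 MB → memory block 3 (remaining 58 MB)
31 MB → memory block 2 (remaining 8 MB)
36 MB → memory block 3 (remaining 22 MB)
24 MB → memory block 4 (remaining 104 MB)
32 MB → memory block 4 (remaining 72 MB)
30 MB → memory block 4 (remaining 42 MB)
19 MB → memory block 3 (remaining 3 MB)
27 MB → memory block 4 (remaining 15 MB)
84 MB → memory block 5 (remaining 44 MB)
25 MB → memory block 5 (remaining 19 MB)
81 MB → memory block 6 (remaining 47 MB)

6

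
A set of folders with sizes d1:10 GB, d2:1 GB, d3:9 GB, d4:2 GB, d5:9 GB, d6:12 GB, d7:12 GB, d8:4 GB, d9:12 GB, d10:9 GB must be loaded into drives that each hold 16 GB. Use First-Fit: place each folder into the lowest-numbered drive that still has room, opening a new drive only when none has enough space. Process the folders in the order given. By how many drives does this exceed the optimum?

0

First-Fit: [10,1,2] [9,4] [9] [12] [12] [12] [9] → 7 drives.
7 folders exceed 8 GB (half the capacity), and no two of those can share a drive, so at least 7 drives are needed.
So 7 is already optimal.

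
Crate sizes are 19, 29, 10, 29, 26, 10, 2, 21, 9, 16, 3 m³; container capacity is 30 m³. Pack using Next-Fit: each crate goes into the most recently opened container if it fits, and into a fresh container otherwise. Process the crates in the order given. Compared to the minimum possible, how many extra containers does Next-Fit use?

Next-Fit: [19] [29] [10] [29] [26] [10,2] [21,9] [16,3] → 8 containers.
Total size 174 m³; any packing needs at least ⌈174/30⌉ = 6 containers.
An optimal packing achieves that bound: [29] [29] [26,3] [21,9] [19,10] [16,10,2] → 6 containers.
Excess: 8 − 6 = 2.

2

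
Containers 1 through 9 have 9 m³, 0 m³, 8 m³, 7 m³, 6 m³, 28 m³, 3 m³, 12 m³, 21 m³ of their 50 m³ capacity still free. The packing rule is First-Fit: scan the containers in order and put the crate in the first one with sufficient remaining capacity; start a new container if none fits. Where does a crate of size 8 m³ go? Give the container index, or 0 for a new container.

1

Containers with room: container 1 (9 m³), container 3 (8 m³), container 6 (28 m³), container 8 (12 m³), container 9 (21 m³).
The first with room is container 1.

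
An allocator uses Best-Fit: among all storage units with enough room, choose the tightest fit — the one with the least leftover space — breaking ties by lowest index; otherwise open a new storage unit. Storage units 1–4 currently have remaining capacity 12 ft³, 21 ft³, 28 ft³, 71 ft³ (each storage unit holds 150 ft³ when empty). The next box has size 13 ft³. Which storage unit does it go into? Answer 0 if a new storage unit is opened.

2

Storage units with room: storage unit 2 (21 ft³), storage unit 3 (28 ft³), storage unit 4 (71 ft³).
Tightest fit is storage unit 2 with 21 ft³ free.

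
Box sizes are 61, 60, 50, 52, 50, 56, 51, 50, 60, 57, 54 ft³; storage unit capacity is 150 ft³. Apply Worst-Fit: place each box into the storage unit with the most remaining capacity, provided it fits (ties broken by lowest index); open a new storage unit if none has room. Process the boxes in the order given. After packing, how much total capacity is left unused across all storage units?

61 ft³ → storage unit 1 (remaining 89 ft³)
60 ft³ → storage unit 1 (remaining 29 ft³)
50 ft³ → storage unit 2 (remaining 100 ft³)
52 ft³ → storage unit 2 (remaining 48 ft³)
50 ft³ → storage unit 3 (remaining 100 ft³)
56 ft³ → storage unit 3 (remaining 44 ft³)
51 ft³ → storage unit 4 (remaining 99 ft³)
50 ft³ → storage unit 4 (remaining 49 ft³)
60 ft³ → storage unit 5 (remaining 90 ft³)
57 ft³ → storage unit 5 (remaining 33 ft³)
54 ft³ → storage unit 6 (remaining 96 ft³)
6 storage units × 150 ft³ = 900 ft³; used 601 ft³; unused 299 ft³.

299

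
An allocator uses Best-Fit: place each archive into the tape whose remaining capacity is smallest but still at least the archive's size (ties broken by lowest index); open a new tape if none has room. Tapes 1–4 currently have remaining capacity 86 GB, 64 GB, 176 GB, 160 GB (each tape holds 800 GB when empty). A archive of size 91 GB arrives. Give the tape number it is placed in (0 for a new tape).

4

Tapes with room: tape 3 (176 GB), tape 4 (160 GB).
Tightest fit is tape 4 with 160 GB free.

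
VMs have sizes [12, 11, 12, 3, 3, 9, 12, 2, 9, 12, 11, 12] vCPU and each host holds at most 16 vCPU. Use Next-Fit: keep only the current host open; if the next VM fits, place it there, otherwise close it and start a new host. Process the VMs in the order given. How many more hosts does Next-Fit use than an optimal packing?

Next-Fit: [12] [11] [12,3] [3,9] [12,2] [9] [12] [11] [12] → 9 hosts.
9 VMs exceed 8 vCPU (half the capacity), and no two of those can share a host, so at least 9 hosts are needed.
So 9 is already optimal.

0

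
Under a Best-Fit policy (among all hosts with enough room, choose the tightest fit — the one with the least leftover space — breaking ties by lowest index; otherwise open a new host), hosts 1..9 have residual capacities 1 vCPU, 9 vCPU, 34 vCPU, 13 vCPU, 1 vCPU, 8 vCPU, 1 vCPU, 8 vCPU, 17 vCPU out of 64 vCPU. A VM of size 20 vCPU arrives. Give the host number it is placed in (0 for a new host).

Hosts with room: host 3 (34 vCPU).
Tightest fit is host 3 with 34 vCPU free.

3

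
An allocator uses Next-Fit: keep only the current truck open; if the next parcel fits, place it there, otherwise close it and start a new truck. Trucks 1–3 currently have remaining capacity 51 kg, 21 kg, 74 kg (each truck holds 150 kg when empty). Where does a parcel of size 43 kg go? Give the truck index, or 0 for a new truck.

3

Next-Fit only looks at truck 3, which has 74 kg free.
43 kg fits there.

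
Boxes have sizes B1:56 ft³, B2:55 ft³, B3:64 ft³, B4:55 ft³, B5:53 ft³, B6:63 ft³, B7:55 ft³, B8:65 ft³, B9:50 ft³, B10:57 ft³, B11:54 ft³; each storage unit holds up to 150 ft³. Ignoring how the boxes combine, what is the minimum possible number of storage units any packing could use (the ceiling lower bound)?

Total size = 56 + 55 + 64 + 55 + 53 + 63 + 55 + 65 + 50 + 57 + 54 = 627 ft³.
⌈627 / 150⌉ = 5.

5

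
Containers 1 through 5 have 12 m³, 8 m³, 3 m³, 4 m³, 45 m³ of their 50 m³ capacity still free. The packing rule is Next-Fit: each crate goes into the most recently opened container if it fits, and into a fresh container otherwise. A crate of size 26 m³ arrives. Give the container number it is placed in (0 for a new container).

Next-Fit only looks at container 5, which has 45 m³ free.
26 m³ fits there.

5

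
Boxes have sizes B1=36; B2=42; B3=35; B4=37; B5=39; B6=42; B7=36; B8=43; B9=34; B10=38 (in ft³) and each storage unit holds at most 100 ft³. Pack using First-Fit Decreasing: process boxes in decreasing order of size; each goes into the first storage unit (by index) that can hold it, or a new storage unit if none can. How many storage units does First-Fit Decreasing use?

5 storage units

Sorted descending: 43, 42, 42, 39, 38, 37, 36, 36, 35, 34.
Put 43 ft³ in storage unit 1; 57 ft³ remain.
Put 42 ft³ in storage unit 1; 15 ft³ remain.
Put 42 ft³ in storage unit 2; 58 ft³ remain.
Put 39 ft³ in storage unit 2; 19 ft³ remain.
Put 38 ft³ in storage unit 3; 62 ft³ remain.
Put 37 ft³ in storage unit 3; 25 ft³ remain.
Put 36 ft³ in storage unit 4; 64 ft³ remain.
Put 36 ft³ in storage unit 4; 28 ft³ remain.
Put 35 ft³ in storage unit 5; 65 ft³ remain.
Put 34 ft³ in storage unit 5; 31 ft³ remain.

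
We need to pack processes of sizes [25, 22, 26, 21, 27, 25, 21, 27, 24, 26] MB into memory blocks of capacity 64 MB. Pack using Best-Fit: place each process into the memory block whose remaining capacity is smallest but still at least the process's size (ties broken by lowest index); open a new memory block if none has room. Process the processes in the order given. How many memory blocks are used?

25 MB → memory block 1 (remaining 39 MB)
22 MB → memory block 1 (remaining 17 MB)
26 MB → memory block 2 (remaining 38 MB)
21 MB → memory block 2 (remaining 17 MB)
27 MB → memory block 3 (remaining 37 MB)
25 MB → memory block 3 (remaining 12 MB)
21 MB → memory block 4 (remaining 43 MB)
27 MB → memory block 4 (remaining 16 MB)
24 MB → memory block 5 (remaining 40 MB)
26 MB → memory block 5 (remaining 14 MB)

5 memory blocks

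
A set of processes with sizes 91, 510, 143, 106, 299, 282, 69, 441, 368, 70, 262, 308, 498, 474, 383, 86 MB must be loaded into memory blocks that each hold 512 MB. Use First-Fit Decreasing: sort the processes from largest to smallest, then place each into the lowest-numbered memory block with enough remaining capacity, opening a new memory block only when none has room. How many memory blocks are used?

Sorted descending: 510, 498, 474, 441, 383, 368, 308, 299, 282, 262, 143, 106, 91, 86, 70, 69.
Put 510 MB in memory block 1; 2 MB remain.
Put 498 MB in memory block 2; 14 MB remain.
Put 474 MB in memory block 3; 38 MB remain.
Put 441 MB in memory block 4; 71 MB remain.
Put 383 MB in memory block 5; 129 MB remain.
Put 368 MB in memory block 6; 144 MB remain.
Put 308 MB in memory block 7; 204 MB remain.
Put 299 MB in memory block 8; 213 MB remain.
Put 282 MB in memory block 9; 230 MB remain.
Put 262 MB in memory block 10; 250 MB remain.
Put 143 MB in memory block 6; 1 MB remain.
Put 106 MB in memory block 5; 23 MB remain.
Put 91 MB in memory block 7; 113 MB remain.
Put 86 MB in memory block 7; 27 MB remain.
Put 70 MB in memory block 4; 1 MB remain.
Put 69 MB in memory block 8; 144 MB remain.

10 memory blocks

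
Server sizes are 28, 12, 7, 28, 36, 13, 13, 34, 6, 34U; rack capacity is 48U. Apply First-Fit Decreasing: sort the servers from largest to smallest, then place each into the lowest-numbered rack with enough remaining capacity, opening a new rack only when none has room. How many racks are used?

Sorted descending: 36, 34, 34, 28, 28, 13, 13, 12, 7, 6.
36U → rack 1 (remaining 12U)
34U → rack 2 (remaining 14U)
34U → rack 3 (remaining 14U)
28U → rack 4 (remaining 20U)
28U → rack 5 (remaining 20U)
13U → rack 2 (remaining 1U)
13U → rack 3 (remaining 1U)
12U → rack 1 (remaining 0U)
7U → rack 4 (remaining 13U)
6U → rack 4 (remaining 7U)

5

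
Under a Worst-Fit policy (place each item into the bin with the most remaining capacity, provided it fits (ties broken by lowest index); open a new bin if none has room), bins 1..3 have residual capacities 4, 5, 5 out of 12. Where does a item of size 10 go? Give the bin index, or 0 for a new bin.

0

No bin has ≥ 10 free, so a new bin is opened.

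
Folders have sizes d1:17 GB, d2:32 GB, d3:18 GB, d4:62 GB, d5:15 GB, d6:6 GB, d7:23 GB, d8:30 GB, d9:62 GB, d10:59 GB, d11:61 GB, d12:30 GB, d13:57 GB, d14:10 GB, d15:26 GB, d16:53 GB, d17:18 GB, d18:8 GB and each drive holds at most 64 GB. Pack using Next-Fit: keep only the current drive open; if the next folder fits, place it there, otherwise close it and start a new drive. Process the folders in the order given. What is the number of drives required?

13

Put d1 (17 GB) in drive 1; 47 GB remain.
Put d2 (32 GB) in drive 1; 15 GB remain.
Put d3 (18 GB) in drive 2; 46 GB remain.
Put d4 (62 GB) in drive 3; 2 GB remain.
Put d5 (15 GB) in drive 4; 49 GB remain.
Put d6 (6 GB) in drive 4; 43 GB remain.
Put d7 (23 GB) in drive 4; 20 GB remain.
Put d8 (30 GB) in drive 5; 34 GB remain.
Put d9 (62 GB) in drive 6; 2 GB remain.
Put d10 (59 GB) in drive 7; 5 GB remain.
Put d11 (61 GB) in drive 8; 3 GB remain.
Put d12 (30 GB) in drive 9; 34 GB remain.
Put d13 (57 GB) in drive 10; 7 GB remain.
Put d14 (10 GB) in drive 11; 54 GB remain.
Put d15 (26 GB) in drive 11; 28 GB remain.
Put d16 (53 GB) in drive 12; 11 GB remain.
Put d17 (18 GB) in drive 13; 46 GB remain.
Put d18 (8 GB) in drive 13; 38 GB remain.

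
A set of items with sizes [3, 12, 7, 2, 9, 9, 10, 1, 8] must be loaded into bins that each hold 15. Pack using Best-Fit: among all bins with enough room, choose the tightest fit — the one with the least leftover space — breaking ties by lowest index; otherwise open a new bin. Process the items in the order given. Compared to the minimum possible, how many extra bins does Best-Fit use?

1

Best-Fit: [3,12] [7,2] [9] [9] [10,1] [8] → 6 bins.
Total size 61; any packing needs at least ⌈61/15⌉ = 5 bins.
An optimal packing achieves that bound: [12,3] [10,2,1] [9] [9] [8,7] → 5 bins.
Excess: 6 − 5 = 1.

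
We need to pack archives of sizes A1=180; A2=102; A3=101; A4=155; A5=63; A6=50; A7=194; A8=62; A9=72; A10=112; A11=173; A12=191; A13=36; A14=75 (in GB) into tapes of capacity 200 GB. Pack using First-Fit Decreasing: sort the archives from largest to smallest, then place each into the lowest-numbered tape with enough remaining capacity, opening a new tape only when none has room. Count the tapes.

Sorted descending: 194, 191, 180, 173, 155, 112, 102, 101, 75, 72, 63, 62, 50, 36.
tape 1: place 194 GB, 6 GB left
tape 2: place 191 GB, 9 GB left
tape 3: place 180 GB, 20 GB left
tape 4: place 173 GB, 27 GB left
tape 5: place 155 GB, 45 GB left
tape 6: place 112 GB, 88 GB left
tape 7: place 102 GB, 98 GB left
tape 8: place 101 GB, 99 GB left
tape 6: place 75 GB, 13 GB left
tape 7: place 72 GB, 26 GB left
tape 8: place 63 GB, 36 GB left
tape 9: place 62 GB, 138 GB left
tape 9: place 50 GB, 88 GB left
tape 5: place 36 GB, 9 GB left
Final tapes: [194] [191] [180] [173] [155,36] [112,75] [102,72] [101,63] [62,50].

9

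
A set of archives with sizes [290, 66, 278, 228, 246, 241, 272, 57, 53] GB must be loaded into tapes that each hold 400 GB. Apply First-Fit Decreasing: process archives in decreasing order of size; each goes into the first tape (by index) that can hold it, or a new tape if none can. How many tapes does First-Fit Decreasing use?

Sorted descending: 290, 278, 272, 246, 241, 228, 66, 57, 53.
tape 1: place 290 GB, 110 GB left
tape 2: place 278 GB, 122 GB left
tape 3: place 272 GB, 128 GB left
tape 4: place 246 GB, 154 GB left
tape 5: place 241 GB, 159 GB left
tape 6: place 228 GB, 172 GB left
tape 1: place 66 GB, 44 GB left
tape 2: place 57 GB, 65 GB left
tape 2: place 53 GB, 12 GB left
Final tapes: [290,66] [278,57,53] [272] [246] [241] [228].

6 tapes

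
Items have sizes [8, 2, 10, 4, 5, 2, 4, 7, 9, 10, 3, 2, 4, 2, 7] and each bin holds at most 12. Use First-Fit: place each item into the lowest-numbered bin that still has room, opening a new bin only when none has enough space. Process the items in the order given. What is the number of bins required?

bin 1: place 8, 4 left
bin 1: place 2, 2 left
bin 2: place 10, 2 left
bin 3: place 4, 8 left
bin 3: place 5, 3 left
bin 1: place 2, 0 left
bin 4: place 4, 8 left
bin 4: place 7, 1 left
bin 5: place 9, 3 left
bin 6: place 10, 2 left
bin 3: place 3, 0 left
bin 2: place 2, 0 left
bin 7: place 4, 8 left
bin 5: place 2, 1 left
bin 7: place 7, 1 left

7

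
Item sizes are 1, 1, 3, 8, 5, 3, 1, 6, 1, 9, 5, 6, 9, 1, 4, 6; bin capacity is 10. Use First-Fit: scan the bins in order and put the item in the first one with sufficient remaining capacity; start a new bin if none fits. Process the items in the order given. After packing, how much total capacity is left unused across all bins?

1 → bin 1 (remaining 9)
1 → bin 1 (remaining 8)
3 → bin 1 (remaining 5)
8 → bin 2 (remaining 2)
5 → bin 1 (remaining 0)
3 → bin 3 (remaining 7)
1 → bin 2 (remaining 1)
6 → bin 3 (remaining 1)
1 → bin 2 (remaining 0)
9 → bin 4 (remaining 1)
5 → bin 5 (remaining 5)
6 → bin 6 (remaining 4)
9 → bin 7 (remaining 1)
1 → bin 3 (remaining 0)
4 → bin 5 (remaining 1)
6 → bin 8 (remaining 4)
8 bins × 10 = 80; used 69; unused 11.

11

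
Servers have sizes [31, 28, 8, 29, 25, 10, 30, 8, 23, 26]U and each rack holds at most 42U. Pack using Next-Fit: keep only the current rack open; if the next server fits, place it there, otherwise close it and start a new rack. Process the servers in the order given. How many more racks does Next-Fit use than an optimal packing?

0

Next-Fit: [31] [28,8] [29] [25,10] [30,8] [23] [26] → 7 racks.
7 servers exceed 21U (half the capacity), and no two of those can share a rack, so at least 7 racks are needed.
So 7 is already optimal.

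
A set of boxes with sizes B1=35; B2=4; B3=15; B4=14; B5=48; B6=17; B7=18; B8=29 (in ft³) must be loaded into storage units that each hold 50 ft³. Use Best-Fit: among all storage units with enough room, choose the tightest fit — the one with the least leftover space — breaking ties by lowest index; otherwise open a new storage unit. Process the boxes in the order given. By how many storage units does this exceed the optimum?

Best-Fit: [35,4] [15,14,17] [48] [18,29] → 4 storage units.
Total size 180 ft³; any packing needs at least ⌈180/50⌉ = 4 storage units.
So 4 is already optimal.

0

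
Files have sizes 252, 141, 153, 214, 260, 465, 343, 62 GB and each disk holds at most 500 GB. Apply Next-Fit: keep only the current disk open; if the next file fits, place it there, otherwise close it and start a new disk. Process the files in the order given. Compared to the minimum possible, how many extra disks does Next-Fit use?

1

Next-Fit: [252,141] [153,214] [260] [465] [343,62] → 5 disks.
Total size 1890 GB; any packing needs at least ⌈1890/500⌉ = 4 disks.
An optimal packing achieves that bound: [465] [343,153] [260,214] [252,141,62] → 4 disks.
Excess: 5 − 4 = 1.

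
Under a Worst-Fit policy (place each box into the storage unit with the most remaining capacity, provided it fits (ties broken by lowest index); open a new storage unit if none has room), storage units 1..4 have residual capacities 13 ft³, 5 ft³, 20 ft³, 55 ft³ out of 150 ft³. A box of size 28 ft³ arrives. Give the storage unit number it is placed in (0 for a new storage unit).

Storage units with room: storage unit 4 (55 ft³).
Most room is storage unit 4 with 55 ft³ free.

4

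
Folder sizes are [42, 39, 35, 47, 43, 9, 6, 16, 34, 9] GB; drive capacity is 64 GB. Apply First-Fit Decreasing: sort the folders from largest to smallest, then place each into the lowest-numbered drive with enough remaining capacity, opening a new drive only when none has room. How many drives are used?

Sorted descending: 47, 43, 42, 39, 35, 34, 16, 9, 9, 6.
Put 47 GB in drive 1; 17 GB remain.
Put 43 GB in drive 2; 21 GB remain.
Put 42 GB in drive 3; 22 GB remain.
Put 39 GB in drive 4; 25 GB remain.
Put 35 GB in drive 5; 29 GB remain.
Put 34 GB in drive 6; 30 GB remain.
Put 16 GB in drive 1; 1 GB remain.
Put 9 GB in drive 2; 12 GB remain.
Put 9 GB in drive 2; 3 GB remain.
Put 6 GB in drive 3; 16 GB remain.

6 drives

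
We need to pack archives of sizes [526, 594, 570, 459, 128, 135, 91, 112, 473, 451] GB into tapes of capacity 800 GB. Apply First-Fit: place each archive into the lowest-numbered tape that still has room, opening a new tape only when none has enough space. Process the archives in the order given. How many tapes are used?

tape 1: place 526 GB, 274 GB left
tape 2: place 594 GB, 206 GB left
tape 3: place 570 GB, 230 GB left
tape 4: place 459 GB, 341 GB left
tape 1: place 128 GB, 146 GB left
tape 1: place 135 GB, 11 GB left
tape 2: place 91 GB, 115 GB left
tape 2: place 112 GB, 3 GB left
tape 5: place 473 GB, 327 GB left
tape 6: place 451 GB, 349 GB left

6 tapes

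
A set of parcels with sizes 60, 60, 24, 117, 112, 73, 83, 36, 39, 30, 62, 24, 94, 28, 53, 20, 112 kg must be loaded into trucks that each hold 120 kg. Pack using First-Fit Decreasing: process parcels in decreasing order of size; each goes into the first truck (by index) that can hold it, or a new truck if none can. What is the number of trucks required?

9 trucks

Sorted descending: 117, 112, 112, 94, 83, 73, 62, 60, 60, 53, 39, 36, 30, 28, 24, 24, 20.
Put 117 kg in truck 1; 3 kg remain.
Put 112 kg in truck 2; 8 kg remain.
Put 112 kg in truck 3; 8 kg remain.
Put 94 kg in truck 4; 26 kg remain.
Put 83 kg in truck 5; 37 kg remain.
Put 73 kg in truck 6; 47 kg remain.
Put 62 kg in truck 7; 58 kg remain.
Put 60 kg in truck 8; 60 kg remain.
Put 60 kg in truck 8; 0 kg remain.
Put 53 kg in truck 7; 5 kg remain.
Put 39 kg in truck 6; 8 kg remain.
Put 36 kg in truck 5; 1 kg remain.
Put 30 kg in truck 9; 90 kg remain.
Put 28 kg in truck 9; 62 kg remain.
Put 24 kg in truck 4; 2 kg remain.
Put 24 kg in truck 9; 38 kg remain.
Put 20 kg in truck 9; 18 kg remain.
Final trucks: [117] [112] [112] [94,24] [83,36] [73,39] [62,53] [60,60] [30,28,24,20].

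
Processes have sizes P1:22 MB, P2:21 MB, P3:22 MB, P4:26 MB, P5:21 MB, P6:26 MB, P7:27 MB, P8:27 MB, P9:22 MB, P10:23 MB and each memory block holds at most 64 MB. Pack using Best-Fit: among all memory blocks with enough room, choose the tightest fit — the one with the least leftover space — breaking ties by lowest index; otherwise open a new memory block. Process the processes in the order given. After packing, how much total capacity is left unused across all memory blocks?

83

memory block 1: place P1 (22 MB), 42 MB left
memory block 1: place P2 (21 MB), 21 MB left
memory block 2: place P3 (22 MB), 42 MB left
memory block 2: place P4 (26 MB), 16 MB left
memory block 1: place P5 (21 MB), 0 MB left
memory block 3: place P6 (26 MB), 38 MB left
memory block 3: place P7 (27 MB), 11 MB left
memory block 4: place P8 (27 MB), 37 MB left
memory block 4: place P9 (22 MB), 15 MB left
memory block 5: place P10 (23 MB), 41 MB left
5 memory blocks × 64 MB = 320 MB; used 237 MB; unused 83 MB.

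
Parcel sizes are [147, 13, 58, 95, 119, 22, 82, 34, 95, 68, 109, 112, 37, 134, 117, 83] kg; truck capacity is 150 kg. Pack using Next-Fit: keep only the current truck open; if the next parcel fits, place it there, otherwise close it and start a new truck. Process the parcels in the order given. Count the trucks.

12

147 kg → truck 1 (remaining 3 kg)
13 kg → truck 2 (remaining 137 kg)
58 kg → truck 2 (remaining 79 kg)
95 kg → truck 3 (remaining 55 kg)
119 kg → truck 4 (remaining 31 kg)
22 kg → truck 4 (remaining 9 kg)
82 kg → truck 5 (remaining 68 kg)
34 kg → truck 5 (remaining 34 kg)
95 kg → truck 6 (remaining 55 kg)
68 kg → truck 7 (remaining 82 kg)
109 kg → truck 8 (remaining 41 kg)
112 kg → truck 9 (remaining 38 kg)
37 kg → truck 9 (remaining 1 kg)
134 kg → truck 10 (remaining 16 kg)
117 kg → truck 11 (remaining 33 kg)
83 kg → truck 12 (remaining 67 kg)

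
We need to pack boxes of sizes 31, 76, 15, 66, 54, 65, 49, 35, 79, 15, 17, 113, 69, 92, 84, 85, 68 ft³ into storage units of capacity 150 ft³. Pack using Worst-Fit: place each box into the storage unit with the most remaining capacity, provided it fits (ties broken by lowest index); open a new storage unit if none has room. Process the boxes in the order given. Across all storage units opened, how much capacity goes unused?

337

Put 31 ft³ in storage unit 1; 119 ft³ remain.
Put 76 ft³ in storage unit 1; 43 ft³ remain.
Put 15 ft³ in storage unit 1; 28 ft³ remain.
Put 66 ft³ in storage unit 2; 84 ft³ remain.
Put 54 ft³ in storage unit 2; 30 ft³ remain.
Put 65 ft³ in storage unit 3; 85 ft³ remain.
Put 49 ft³ in storage unit 3; 36 ft³ remain.
Put 35 ft³ in storage unit 3; 1 ft³ remain.
Put 79 ft³ in storage unit 4; 71 ft³ remain.
Put 15 ft³ in storage unit 4; 56 ft³ remain.
Put 17 ft³ in storage unit 4; 39 ft³ remain.
Put 113 ft³ in storage unit 5; 37 ft³ remain.
Put 69 ft³ in storage unit 6; 81 ft³ remain.
Put 92 ft³ in storage unit 7; 58 ft³ remain.
Put 84 ft³ in storage unit 8; 66 ft³ remain.
Put 85 ft³ in storage unit 9; 65 ft³ remain.
Put 68 ft³ in storage unit 6; 13 ft³ remain.
9 storage units × 150 ft³ = 1350 ft³; used 1013 ft³; unused 337 ft³.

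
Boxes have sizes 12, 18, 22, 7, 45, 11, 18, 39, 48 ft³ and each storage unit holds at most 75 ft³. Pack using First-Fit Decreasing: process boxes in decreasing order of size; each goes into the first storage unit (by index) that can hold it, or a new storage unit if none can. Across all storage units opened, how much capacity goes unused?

5

Sorted descending: 48, 45, 39, 22, 18, 18, 12, 11, 7.
Put 48 ft³ in storage unit 1; 27 ft³ remain.
Put 45 ft³ in storage unit 2; 30 ft³ remain.
Put 39 ft³ in storage unit 3; 36 ft³ remain.
Put 22 ft³ in storage unit 1; 5 ft³ remain.
Put 18 ft³ in storage unit 2; 12 ft³ remain.
Put 18 ft³ in storage unit 3; 18 ft³ remain.
Put 12 ft³ in storage unit 2; 0 ft³ remain.
Put 11 ft³ in storage unit 3; 7 ft³ remain.
Put 7 ft³ in storage unit 3; 0 ft³ remain.
3 storage units × 75 ft³ = 225 ft³; used 220 ft³; unused 5 ft³.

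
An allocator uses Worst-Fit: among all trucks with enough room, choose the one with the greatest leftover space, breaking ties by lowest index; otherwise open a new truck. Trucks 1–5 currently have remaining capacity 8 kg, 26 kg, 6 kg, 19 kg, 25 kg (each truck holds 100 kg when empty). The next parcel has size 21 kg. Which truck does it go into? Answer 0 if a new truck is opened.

2

Trucks with room: truck 2 (26 kg), truck 5 (25 kg).
Most room is truck 2 with 26 kg free.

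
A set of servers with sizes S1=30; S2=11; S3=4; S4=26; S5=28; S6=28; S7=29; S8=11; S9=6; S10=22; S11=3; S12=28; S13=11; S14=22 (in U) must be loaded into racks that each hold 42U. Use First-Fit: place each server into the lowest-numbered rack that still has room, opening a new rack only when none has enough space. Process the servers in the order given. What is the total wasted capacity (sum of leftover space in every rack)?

rack 1: place S1 (30U), 12U left
rack 1: place S2 (11U), 1U left
rack 2: place S3 (4U), 38U left
rack 2: place S4 (26U), 12U left
rack 3: place S5 (28U), 14U left
rack 4: place S6 (28U), 14U left
rack 5: place S7 (29U), 13U left
rack 2: place S8 (11U), 1U left
rack 3: place S9 (6U), 8U left
rack 6: place S10 (22U), 20U left
rack 3: place S11 (3U), 5U left
rack 7: place S12 (28U), 14U left
rack 4: place S13 (11U), 3U left
rack 8: place S14 (22U), 20U left
8 racks × 42U = 336U; used 259U; unused 77U.

77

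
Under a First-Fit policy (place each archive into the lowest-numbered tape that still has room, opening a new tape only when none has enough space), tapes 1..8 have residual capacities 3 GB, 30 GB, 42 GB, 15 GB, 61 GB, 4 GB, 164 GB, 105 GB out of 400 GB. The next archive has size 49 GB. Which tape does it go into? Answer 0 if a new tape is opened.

Tapes with room: tape 5 (61 GB), tape 7 (164 GB), tape 8 (105 GB).
The first with room is tape 5.

5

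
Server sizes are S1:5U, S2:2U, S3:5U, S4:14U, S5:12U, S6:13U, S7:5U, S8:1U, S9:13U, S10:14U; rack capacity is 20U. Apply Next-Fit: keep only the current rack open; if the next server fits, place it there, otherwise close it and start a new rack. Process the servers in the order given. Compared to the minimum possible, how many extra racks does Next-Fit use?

1

Next-Fit: [5,2,5] [14] [12] [13,5,1] [13] [14] → 6 racks.
Total size 84U; any packing needs at least ⌈84/20⌉ = 5 racks.
An optimal packing achieves that bound: [14,5,1] [14,5] [13,5,2] [13] [12] → 5 racks.
Excess: 6 − 5 = 1.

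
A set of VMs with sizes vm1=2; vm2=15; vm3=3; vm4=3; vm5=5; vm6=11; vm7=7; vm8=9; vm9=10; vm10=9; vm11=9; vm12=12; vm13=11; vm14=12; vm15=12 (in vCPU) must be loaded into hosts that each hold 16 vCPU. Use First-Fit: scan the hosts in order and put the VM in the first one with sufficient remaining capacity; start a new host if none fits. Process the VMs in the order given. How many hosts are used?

11

vm1 (2 vCPU) → host 1 (remaining 14 vCPU)
vm2 (15 vCPU) → host 2 (remaining 1 vCPU)
vm3 (3 vCPU) → host 1 (remaining 11 vCPU)
vm4 (3 vCPU) → host 1 (remaining 8 vCPU)
vm5 (5 vCPU) → host 1 (remaining 3 vCPU)
vm6 (11 vCPU) → host 3 (remaining 5 vCPU)
vm7 (7 vCPU) → host 4 (remaining 9 vCPU)
vm8 (9 vCPU) → host 4 (remaining 0 vCPU)
vm9 (10 vCPU) → host 5 (remaining 6 vCPU)
vm10 (9 vCPU) → host 6 (remaining 7 vCPU)
vm11 (9 vCPU) → host 7 (remaining 7 vCPU)
vm12 (12 vCPU) → host 8 (remaining 4 vCPU)
vm13 (11 vCPU) → host 9 (remaining 5 vCPU)
vm14 (12 vCPU) → host 10 (remaining 4 vCPU)
vm15 (12 vCPU) → host 11 (remaining 4 vCPU)
Final hosts: [2,3,3,5] [15] [11] [7,9] [10] [9] [9] [12] [11] [12] [12].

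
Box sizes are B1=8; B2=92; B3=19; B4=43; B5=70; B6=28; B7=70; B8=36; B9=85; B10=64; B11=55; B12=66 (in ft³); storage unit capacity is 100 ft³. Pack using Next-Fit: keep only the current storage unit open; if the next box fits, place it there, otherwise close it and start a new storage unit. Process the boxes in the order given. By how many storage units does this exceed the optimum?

2

Next-Fit: [8,92] [19,43] [70,28] [70] [36] [85] [64] [55] [66] → 9 storage units.
Total size 636 ft³; any packing needs at least ⌈636/100⌉ = 7 storage units.
An optimal packing achieves that bound: [92,8] [85] [70,28] [70,19] [66] [64,36] [55,43] → 7 storage units.
Excess: 9 − 7 = 2.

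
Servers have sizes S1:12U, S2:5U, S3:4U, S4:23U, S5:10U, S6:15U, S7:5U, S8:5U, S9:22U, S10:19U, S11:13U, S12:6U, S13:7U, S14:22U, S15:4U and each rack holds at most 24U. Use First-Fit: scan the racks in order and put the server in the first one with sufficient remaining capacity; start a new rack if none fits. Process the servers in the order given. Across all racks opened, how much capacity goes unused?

20

Put S1 (12U) in rack 1; 12U remain.
Put S2 (5U) in rack 1; 7U remain.
Put S3 (4U) in rack 1; 3U remain.
Put S4 (23U) in rack 2; 1U remain.
Put S5 (10U) in rack 3; 14U remain.
Put S6 (15U) in rack 4; 9U remain.
Put S7 (5U) in rack 3; 9U remain.
Put S8 (5U) in rack 3; 4U remain.
Put S9 (22U) in rack 5; 2U remain.
Put S10 (19U) in rack 6; 5U remain.
Put S11 (13U) in rack 7; 11U remain.
Put S12 (6U) in rack 4; 3U remain.
Put S13 (7U) in rack 7; 4U remain.
Put S14 (22U) in rack 8; 2U remain.
Put S15 (4U) in rack 3; 0U remain.
8 racks × 24U = 192U; used 172U; unused 20U.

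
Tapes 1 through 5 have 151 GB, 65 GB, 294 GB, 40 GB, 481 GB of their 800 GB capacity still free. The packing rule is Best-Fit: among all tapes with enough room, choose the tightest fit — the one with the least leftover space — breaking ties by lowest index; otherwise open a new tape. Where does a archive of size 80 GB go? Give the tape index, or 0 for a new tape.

1

Tapes with room: tape 1 (151 GB), tape 3 (294 GB), tape 5 (481 GB).
Tightest fit is tape 1 with 151 GB free.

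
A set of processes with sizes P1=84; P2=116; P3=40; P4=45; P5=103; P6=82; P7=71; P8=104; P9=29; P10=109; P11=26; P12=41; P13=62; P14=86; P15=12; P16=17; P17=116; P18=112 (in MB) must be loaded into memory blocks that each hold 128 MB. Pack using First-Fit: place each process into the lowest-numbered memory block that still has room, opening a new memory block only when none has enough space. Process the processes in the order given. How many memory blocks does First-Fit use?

11

Put P1 (84 MB) in memory block 1; 44 MB remain.
Put P2 (116 MB) in memory block 2; 12 MB remain.
Put P3 (40 MB) in memory block 1; 4 MB remain.
Put P4 (45 MB) in memory block 3; 83 MB remain.
Put P5 (103 MB) in memory block 4; 25 MB remain.
Put P6 (82 MB) in memory block 3; 1 MB remain.
Put P7 (71 MB) in memory block 5; 57 MB remain.
Put P8 (104 MB) in memory block 6; 24 MB remain.
Put P9 (29 MB) in memory block 5; 28 MB remain.
Put P10 (109 MB) in memory block 7; 19 MB remain.
Put P11 (26 MB) in memory block 5; 2 MB remain.
Put P12 (41 MB) in memory block 8; 87 MB remain.
Put P13 (62 MB) in memory block 8; 25 MB remain.
Put P14 (86 MB) in memory block 9; 42 MB remain.
Put P15 (12 MB) in memory block 2; 0 MB remain.
Put P16 (17 MB) in memory block 4; 8 MB remain.
Put P17 (116 MB) in memory block 10; 12 MB remain.
Put P18 (112 MB) in memory block 11; 16 MB remain.
Final memory blocks: [84,40] [116,12] [45,82] [103,17] [71,29,26] [104] [109] [41,62] [86] [116] [112].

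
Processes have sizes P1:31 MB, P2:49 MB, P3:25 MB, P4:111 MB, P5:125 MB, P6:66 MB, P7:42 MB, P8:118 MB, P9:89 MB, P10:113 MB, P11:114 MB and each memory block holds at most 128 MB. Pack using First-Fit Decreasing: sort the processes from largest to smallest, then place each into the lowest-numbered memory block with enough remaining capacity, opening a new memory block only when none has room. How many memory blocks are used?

Sorted descending: 125, 118, 114, 113, 111, 89, 66, 49, 42, 31, 25.
Put 125 MB in memory block 1; 3 MB remain.
Put 118 MB in memory block 2; 10 MB remain.
Put 114 MB in memory block 3; 14 MB remain.
Put 113 MB in memory block 4; 15 MB remain.
Put 111 MB in memory block 5; 17 MB remain.
Put 89 MB in memory block 6; 39 MB remain.
Put 66 MB in memory block 7; 62 MB remain.
Put 49 MB in memory block 7; 13 MB remain.
Put 42 MB in memory block 8; 86 MB remain.
Put 31 MB in memory block 6; 8 MB remain.
Put 25 MB in memory block 8; 61 MB remain.

8 memory blocks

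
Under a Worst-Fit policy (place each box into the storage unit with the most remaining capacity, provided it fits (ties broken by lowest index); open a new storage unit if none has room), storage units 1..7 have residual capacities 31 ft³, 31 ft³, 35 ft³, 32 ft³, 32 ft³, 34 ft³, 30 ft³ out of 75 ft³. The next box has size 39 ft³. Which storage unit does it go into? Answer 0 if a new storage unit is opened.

0

No storage unit has ≥ 39 ft³ free, so a new storage unit is opened.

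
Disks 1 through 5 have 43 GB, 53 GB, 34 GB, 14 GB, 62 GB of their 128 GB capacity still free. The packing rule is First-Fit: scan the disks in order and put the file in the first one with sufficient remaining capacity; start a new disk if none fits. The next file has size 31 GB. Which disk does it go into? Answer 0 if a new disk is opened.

Disks with room: disk 1 (43 GB), disk 2 (53 GB), disk 3 (34 GB), disk 5 (62 GB).
The first with room is disk 1.

1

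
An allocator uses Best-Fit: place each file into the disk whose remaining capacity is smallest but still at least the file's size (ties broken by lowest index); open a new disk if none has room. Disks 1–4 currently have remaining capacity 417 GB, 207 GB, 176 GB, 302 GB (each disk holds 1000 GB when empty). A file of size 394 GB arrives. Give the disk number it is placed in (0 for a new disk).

1

Disks with room: disk 1 (417 GB).
Tightest fit is disk 1 with 417 GB free.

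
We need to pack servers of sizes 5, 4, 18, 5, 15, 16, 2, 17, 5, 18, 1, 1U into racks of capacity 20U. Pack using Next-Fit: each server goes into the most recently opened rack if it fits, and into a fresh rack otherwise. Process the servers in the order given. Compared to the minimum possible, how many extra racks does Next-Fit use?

Next-Fit: [5,4] [18] [5,15] [16,2] [17] [5] [18,1,1] → 7 racks.
Total size 107U; any packing needs at least ⌈107/20⌉ = 6 racks.
An optimal packing achieves that bound: [18,2] [18,1,1] [17] [16,4] [15,5] [5,5] → 6 racks.
Excess: 7 − 6 = 1.

1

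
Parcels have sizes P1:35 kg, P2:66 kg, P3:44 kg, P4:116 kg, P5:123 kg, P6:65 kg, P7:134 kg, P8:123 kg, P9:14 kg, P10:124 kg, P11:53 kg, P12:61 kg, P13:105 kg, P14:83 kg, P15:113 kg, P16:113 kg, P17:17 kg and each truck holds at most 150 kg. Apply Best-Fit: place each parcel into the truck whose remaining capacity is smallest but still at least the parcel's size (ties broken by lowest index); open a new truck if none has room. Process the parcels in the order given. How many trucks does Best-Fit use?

11

P1 (35 kg) → truck 1 (remaining 115 kg)
P2 (66 kg) → truck 1 (remaining 49 kg)
P3 (44 kg) → truck 1 (remaining 5 kg)
P4 (116 kg) → truck 2 (remaining 34 kg)
P5 (123 kg) → truck 3 (remaining 27 kg)
P6 (65 kg) → truck 4 (remaining 85 kg)
P7 (134 kg) → truck 5 (remaining 16 kg)
P8 (123 kg) → truck 6 (remaining 27 kg)
P9 (14 kg) → truck 5 (remaining 2 kg)
P10 (124 kg) → truck 7 (remaining 26 kg)
P11 (53 kg) → truck 4 (remaining 32 kg)
P12 (61 kg) → truck 8 (remaining 89 kg)
P13 (105 kg) → truck 9 (remaining 45 kg)
P14 (83 kg) → truck 8 (remaining 6 kg)
P15 (113 kg) → truck 10 (remaining 37 kg)
P16 (113 kg) → truck 11 (remaining 37 kg)
P17 (17 kg) → truck 7 (remaining 9 kg)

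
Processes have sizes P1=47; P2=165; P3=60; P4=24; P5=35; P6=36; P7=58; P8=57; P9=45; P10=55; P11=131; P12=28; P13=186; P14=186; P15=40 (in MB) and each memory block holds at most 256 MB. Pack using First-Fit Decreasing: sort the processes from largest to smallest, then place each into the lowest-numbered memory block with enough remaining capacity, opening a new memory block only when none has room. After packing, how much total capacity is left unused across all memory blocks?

Sorted descending: 186, 186, 165, 131, 60, 58, 57, 55, 47, 45, 40, 36, 35, 28, 24.
Put 186 MB in memory block 1; 70 MB remain.
Put 186 MB in memory block 2; 70 MB remain.
Put 165 MB in memory block 3; 91 MB remain.
Put 131 MB in memory block 4; 125 MB remain.
Put 60 MB in memory block 1; 10 MB remain.
Put 58 MB in memory block 2; 12 MB remain.
Put 57 MB in memory block 3; 34 MB remain.
Put 55 MB in memory block 4; 70 MB remain.
Put 47 MB in memory block 4; 23 MB remain.
Put 45 MB in memory block 5; 211 MB remain.
Put 40 MB in memory block 5; 171 MB remain.
Put 36 MB in memory block 5; 135 MB remain.
Put 35 MB in memory block 5; 100 MB remain.
Put 28 MB in memory block 3; 6 MB remain.
Put 24 MB in memory block 5; 76 MB remain.
5 memory blocks × 256 MB = 1280 MB; used 1153 MB; unused 127 MB.

127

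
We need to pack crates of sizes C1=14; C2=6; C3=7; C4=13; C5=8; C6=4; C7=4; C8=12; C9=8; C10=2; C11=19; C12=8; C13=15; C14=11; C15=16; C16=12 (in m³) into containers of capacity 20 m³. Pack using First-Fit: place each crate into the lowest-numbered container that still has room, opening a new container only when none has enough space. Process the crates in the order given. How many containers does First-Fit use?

C1 (14 m³) → container 1 (remaining 6 m³)
C2 (6 m³) → container 1 (remaining 0 m³)
C3 (7 m³) → container 2 (remaining 13 m³)
C4 (13 m³) → container 2 (remaining 0 m³)
C5 (8 m³) → container 3 (remaining 12 m³)
C6 (4 m³) → container 3 (remaining 8 m³)
C7 (4 m³) → container 3 (remaining 4 m³)
C8 (12 m³) → container 4 (remaining 8 m³)
C9 (8 m³) → container 4 (remaining 0 m³)
C10 (2 m³) → container 3 (remaining 2 m³)
C11 (19 m³) → container 5 (remaining 1 m³)
C12 (8 m³) → container 6 (remaining 12 m³)
C13 (15 m³) → container 7 (remaining 5 m³)
C14 (11 m³) → container 6 (remaining 1 m³)
C15 (16 m³) → container 8 (remaining 4 m³)
C16 (12 m³) → container 9 (remaining 8 m³)
Final containers: [14,6] [7,13] [8,4,4,2] [12,8] [19] [8,11] [15] [16] [12].

9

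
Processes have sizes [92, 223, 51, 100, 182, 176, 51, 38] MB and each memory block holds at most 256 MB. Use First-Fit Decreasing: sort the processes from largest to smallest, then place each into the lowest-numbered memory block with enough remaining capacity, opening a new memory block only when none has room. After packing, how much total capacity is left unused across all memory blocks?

Sorted descending: 223, 182, 176, 100, 92, 51, 51, 38.
223 MB → memory block 1 (remaining 33 MB)
182 MB → memory block 2 (remaining 74 MB)
176 MB → memory block 3 (remaining 80 MB)
100 MB → memory block 4 (remaining 156 MB)
92 MB → memory block 4 (remaining 64 MB)
51 MB → memory block 2 (remaining 23 MB)
51 MB → memory block 3 (remaining 29 MB)
38 MB → memory block 4 (remaining 26 MB)
4 memory blocks × 256 MB = 1024 MB; used 913 MB; unused 111 MB.

111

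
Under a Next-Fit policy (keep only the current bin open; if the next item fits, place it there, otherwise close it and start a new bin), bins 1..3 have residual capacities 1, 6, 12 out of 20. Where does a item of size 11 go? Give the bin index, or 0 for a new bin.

Next-Fit only looks at bin 3, which has 12 free.
11 fits there.

3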